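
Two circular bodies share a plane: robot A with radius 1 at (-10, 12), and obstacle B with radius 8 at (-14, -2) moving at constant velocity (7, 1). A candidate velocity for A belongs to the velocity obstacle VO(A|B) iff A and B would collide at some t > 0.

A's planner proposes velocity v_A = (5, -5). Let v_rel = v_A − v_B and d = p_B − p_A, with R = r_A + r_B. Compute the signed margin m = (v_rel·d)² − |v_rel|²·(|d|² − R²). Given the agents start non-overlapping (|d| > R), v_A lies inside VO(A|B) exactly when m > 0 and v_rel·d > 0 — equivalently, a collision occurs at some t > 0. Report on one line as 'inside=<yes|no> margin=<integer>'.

d = (-4, -14),  |d|² = 212;  R = 1+8 = 9,  c = 212−9² = 131
v_rel = (-2, -6),  |v_rel|² = 40;  v_rel·d = (-2)·(-4) + (-6)·(-14) = 92
40·t² − 184·t + 131 = 0  ⇒  m = 92² − 40·131 = 3224
m = 3224 > 0,  v_rel·d = 92 > 0  ⇒  inside

inside=yes margin=3224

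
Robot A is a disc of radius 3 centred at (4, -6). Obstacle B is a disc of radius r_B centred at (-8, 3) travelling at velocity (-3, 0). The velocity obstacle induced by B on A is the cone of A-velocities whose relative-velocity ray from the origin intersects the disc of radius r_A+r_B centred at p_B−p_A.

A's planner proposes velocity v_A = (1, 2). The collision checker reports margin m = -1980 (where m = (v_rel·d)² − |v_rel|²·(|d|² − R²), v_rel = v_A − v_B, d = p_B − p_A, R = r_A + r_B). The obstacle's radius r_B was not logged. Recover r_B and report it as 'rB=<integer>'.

m = -1980
d = (-12, 9);  v_rel = (4, 2),  |v_rel|² = 20
v_rel×d = (4)·(9) − (2)·(-12) = 60
since m = R²·20 − 60²:  R² = (3600 + -1980) / 20 = 81
R = √81 = 9  ⇒  r_B = 9 − 3 = 6

rB=6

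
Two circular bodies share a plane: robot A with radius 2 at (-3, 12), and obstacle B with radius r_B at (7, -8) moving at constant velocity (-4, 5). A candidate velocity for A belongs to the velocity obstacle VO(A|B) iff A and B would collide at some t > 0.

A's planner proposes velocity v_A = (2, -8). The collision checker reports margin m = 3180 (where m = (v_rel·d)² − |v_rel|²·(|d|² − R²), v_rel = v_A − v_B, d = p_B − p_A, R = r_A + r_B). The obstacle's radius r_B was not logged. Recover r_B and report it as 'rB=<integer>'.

m = 3180
d = (10, -20);  v_rel = (6, -13),  |v_rel|² = 205
v_rel×d = (6)·(-20) − (-13)·(10) = 10
since m = R²·205 − 10²:  R² = (100 + 3180) / 205 = 16
R = √16 = 4  ⇒  r_B = 4 − 2 = 2

rB=2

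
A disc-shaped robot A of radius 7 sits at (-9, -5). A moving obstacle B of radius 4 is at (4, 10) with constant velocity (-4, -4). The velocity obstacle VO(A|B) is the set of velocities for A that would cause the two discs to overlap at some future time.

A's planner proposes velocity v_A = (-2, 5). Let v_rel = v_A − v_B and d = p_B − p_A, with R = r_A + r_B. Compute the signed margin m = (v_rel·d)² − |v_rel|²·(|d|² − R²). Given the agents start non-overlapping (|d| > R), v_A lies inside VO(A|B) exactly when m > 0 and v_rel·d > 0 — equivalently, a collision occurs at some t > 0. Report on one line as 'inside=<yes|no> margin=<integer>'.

d = (13, 15),  |d|² = 394;  R = 7+4 = 11,  c = 394−11² = 273
v_rel = (2, 9),  |v_rel|² = 85;  v_rel·d = (2)·(13) + (9)·(15) = 161
85·t² − 322·t + 273 = 0  ⇒  m = 161² − 85·273 = 2716
m = 2716 > 0,  v_rel·d = 161 > 0  ⇒  inside

inside=yes margin=2716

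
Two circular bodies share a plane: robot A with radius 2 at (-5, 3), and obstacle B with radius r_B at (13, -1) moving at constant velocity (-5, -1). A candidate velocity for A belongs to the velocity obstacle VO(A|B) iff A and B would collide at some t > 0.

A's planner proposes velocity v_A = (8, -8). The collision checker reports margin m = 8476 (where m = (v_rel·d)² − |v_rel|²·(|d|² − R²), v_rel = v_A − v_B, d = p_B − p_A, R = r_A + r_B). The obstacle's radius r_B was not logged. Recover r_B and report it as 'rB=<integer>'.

m = 8476
d = (18, -4);  v_rel = (13, -7),  |v_rel|² = 218
v_rel×d = (13)·(-4) − (-7)·(18) = 74
since m = R²·218 − 74²:  R² = (5476 + 8476) / 218 = 64
R = √64 = 8  ⇒  r_B = 8 − 2 = 6

rB=6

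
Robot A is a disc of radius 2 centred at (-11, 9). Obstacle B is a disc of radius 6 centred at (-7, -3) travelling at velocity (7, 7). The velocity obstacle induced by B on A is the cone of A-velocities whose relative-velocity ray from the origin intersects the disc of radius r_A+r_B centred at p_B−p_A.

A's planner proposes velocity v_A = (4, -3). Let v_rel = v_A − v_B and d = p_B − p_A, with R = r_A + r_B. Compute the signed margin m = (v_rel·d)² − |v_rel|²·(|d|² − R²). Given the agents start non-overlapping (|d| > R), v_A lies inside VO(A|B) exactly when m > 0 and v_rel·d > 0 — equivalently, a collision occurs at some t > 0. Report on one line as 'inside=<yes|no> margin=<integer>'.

d = (4, -12),  |d|² = 160;  R = 2+6 = 8,  c = 160−8² = 96
v_rel = (-3, -10),  |v_rel|² = 109;  v_rel·d = (-3)·(4) + (-10)·(-12) = 108
109·t² − 216·t + 96 = 0  ⇒  m = 108² − 109·96 = 1200
m = 1200 > 0,  v_rel·d = 108 > 0  ⇒  inside

inside=yes margin=1200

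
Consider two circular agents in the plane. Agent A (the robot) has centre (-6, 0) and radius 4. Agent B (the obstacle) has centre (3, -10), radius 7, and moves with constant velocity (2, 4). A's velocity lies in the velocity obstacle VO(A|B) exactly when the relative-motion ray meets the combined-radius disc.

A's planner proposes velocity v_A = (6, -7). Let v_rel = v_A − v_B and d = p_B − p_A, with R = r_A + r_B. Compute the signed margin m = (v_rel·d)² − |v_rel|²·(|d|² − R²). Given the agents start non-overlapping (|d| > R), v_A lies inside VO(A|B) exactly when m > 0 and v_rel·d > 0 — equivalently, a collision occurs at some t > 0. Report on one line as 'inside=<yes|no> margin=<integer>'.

d = (9, -10),  |d|² = 181;  R = 4+7 = 11,  c = 181−11² = 60
v_rel = (4, -11),  |v_rel|² = 137;  v_rel·d = (4)·(9) + (-11)·(-10) = 146
137·t² − 292·t + 60 = 0  ⇒  m = 146² − 137·60 = 13096
m = 13096 > 0,  v_rel·d = 146 > 0  ⇒  inside

inside=yes margin=13096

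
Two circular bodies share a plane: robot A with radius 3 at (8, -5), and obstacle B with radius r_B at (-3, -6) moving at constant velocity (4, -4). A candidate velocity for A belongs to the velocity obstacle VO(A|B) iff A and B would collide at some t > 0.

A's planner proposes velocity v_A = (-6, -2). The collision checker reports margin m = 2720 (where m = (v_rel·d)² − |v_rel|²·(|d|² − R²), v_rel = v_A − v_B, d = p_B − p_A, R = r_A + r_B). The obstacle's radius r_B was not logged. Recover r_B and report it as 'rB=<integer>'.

m = 2720
d = (-11, -1);  v_rel = (-10, 2),  |v_rel|² = 104
v_rel×d = (-10)·(-1) − (2)·(-11) = 32
since m = R²·104 − 32²:  R² = (1024 + 2720) / 104 = 36
R = √36 = 6  ⇒  r_B = 6 − 3 = 3

rB=3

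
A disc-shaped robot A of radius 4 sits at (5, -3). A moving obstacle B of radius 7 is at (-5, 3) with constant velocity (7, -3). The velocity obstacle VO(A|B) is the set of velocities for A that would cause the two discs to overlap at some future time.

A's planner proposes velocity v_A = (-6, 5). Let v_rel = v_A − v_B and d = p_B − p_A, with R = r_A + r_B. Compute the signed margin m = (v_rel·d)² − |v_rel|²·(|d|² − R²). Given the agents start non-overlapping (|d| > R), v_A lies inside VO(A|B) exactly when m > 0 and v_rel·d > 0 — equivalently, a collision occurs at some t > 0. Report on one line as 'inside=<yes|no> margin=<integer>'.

d = (-10, 6),  |d|² = 136;  R = 4+7 = 11,  c = 136−11² = 15
v_rel = (-13, 8),  |v_rel|² = 233;  v_rel·d = (-13)·(-10) + (8)·(6) = 178
233·t² − 356·t + 15 = 0  ⇒  m = 178² − 233·15 = 28189
m = 28189 > 0,  v_rel·d = 178 > 0  ⇒  inside

inside=yes margin=28189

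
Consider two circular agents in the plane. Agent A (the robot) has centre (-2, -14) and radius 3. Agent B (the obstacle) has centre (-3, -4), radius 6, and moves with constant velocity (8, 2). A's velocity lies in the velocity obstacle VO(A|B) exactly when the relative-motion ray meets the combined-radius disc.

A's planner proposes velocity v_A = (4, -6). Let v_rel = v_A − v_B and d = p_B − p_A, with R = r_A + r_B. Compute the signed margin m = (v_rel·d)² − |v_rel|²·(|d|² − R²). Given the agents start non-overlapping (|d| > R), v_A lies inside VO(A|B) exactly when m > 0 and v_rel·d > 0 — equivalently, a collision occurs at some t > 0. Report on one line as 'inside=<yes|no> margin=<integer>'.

d = (-1, 10),  |d|² = 101;  R = 3+6 = 9,  c = 101−9² = 20
v_rel = (-4, -8),  |v_rel|² = 80;  v_rel·d = (-4)·(-1) + (-8)·(10) = -76
80·t² + 152·t + 20 = 0  ⇒  m = (-76)² − 80·20 = 4176
m = 4176 > 0,  v_rel·d = -76 < 0  ⇒  outside

inside=no margin=4176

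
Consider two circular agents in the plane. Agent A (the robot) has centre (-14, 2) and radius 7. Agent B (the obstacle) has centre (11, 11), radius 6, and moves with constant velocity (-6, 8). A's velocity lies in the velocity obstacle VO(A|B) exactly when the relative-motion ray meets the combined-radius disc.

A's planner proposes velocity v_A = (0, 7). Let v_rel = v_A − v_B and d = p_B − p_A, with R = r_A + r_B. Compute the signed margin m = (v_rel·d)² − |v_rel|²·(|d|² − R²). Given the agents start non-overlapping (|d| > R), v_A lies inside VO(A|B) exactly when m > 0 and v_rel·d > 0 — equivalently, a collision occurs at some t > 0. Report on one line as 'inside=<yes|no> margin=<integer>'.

d = (25, 9),  |d|² = 706;  R = 7+6 = 13,  c = 706−13² = 537
v_rel = (6, -1),  |v_rel|² = 37;  v_rel·d = (6)·(25) + (-1)·(9) = 141
37·t² − 282·t + 537 = 0  ⇒  m = 141² − 37·537 = 12
m = 12 > 0,  v_rel·d = 141 > 0  ⇒  inside

inside=yes margin=12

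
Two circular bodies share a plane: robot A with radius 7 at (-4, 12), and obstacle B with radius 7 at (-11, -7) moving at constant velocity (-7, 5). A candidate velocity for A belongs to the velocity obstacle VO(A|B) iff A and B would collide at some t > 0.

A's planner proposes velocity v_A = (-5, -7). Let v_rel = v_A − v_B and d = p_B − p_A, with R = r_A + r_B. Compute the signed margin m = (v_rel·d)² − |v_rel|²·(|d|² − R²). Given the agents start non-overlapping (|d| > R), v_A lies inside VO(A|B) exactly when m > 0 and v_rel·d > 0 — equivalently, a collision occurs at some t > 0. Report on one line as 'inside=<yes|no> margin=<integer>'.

d = (-7, -19),  |d|² = 410;  R = 7+7 = 14,  c = 410−14² = 214
v_rel = (2, -12),  |v_rel|² = 148;  v_rel·d = (2)·(-7) + (-12)·(-19) = 214
148·t² − 428·t + 214 = 0  ⇒  m = 214² − 148·214 = 14124
m = 14124 > 0,  v_rel·d = 214 > 0  ⇒  inside

inside=yes margin=14124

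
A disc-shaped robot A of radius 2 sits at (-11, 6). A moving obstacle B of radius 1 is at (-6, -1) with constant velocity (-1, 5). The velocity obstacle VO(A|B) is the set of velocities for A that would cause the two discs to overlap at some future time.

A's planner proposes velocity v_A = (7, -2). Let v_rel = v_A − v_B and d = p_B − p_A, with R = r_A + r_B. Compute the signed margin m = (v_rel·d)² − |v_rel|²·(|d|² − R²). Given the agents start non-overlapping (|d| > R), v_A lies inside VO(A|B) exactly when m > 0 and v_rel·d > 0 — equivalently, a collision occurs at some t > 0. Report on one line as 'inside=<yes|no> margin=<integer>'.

d = (5, -7),  |d|² = 74;  R = 2+1 = 3,  c = 74−3² = 65
v_rel = (8, -7),  |v_rel|² = 113;  v_rel·d = (8)·(5) + (-7)·(-7) = 89
113·t² − 178·t + 65 = 0  ⇒  m = 89² − 113·65 = 576
m = 576 > 0,  v_rel·d = 89 > 0  ⇒  inside

inside=yes margin=576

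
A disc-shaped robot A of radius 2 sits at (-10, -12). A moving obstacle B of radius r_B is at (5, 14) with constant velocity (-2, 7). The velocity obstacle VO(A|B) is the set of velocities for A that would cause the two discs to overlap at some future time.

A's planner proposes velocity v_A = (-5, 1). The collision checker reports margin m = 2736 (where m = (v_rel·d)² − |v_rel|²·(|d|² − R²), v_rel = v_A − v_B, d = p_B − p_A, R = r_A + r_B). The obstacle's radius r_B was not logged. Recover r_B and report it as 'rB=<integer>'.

m = 2736
d = (15, 26);  v_rel = (-3, -6),  |v_rel|² = 45
v_rel×d = (-3)·(26) − (-6)·(15) = 12
since m = R²·45 − 12²:  R² = (144 + 2736) / 45 = 64
R = √64 = 8  ⇒  r_B = 8 − 2 = 6

rB=6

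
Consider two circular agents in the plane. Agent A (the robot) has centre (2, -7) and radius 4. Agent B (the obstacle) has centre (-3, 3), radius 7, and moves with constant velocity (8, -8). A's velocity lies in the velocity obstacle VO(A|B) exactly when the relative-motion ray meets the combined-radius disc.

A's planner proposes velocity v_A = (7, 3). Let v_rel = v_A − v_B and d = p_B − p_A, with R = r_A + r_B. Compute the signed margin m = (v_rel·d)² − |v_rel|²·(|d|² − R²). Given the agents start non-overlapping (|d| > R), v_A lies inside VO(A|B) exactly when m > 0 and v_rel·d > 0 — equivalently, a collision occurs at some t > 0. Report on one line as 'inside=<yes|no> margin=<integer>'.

d = (-5, 10),  |d|² = 125;  R = 4+7 = 11,  c = 125−11² = 4
v_rel = (-1, 11),  |v_rel|² = 122;  v_rel·d = (-1)·(-5) + (11)·(10) = 115
122·t² − 230·t + 4 = 0  ⇒  m = 115² − 122·4 = 12737
m = 12737 > 0,  v_rel·d = 115 > 0  ⇒  inside

inside=yes margin=12737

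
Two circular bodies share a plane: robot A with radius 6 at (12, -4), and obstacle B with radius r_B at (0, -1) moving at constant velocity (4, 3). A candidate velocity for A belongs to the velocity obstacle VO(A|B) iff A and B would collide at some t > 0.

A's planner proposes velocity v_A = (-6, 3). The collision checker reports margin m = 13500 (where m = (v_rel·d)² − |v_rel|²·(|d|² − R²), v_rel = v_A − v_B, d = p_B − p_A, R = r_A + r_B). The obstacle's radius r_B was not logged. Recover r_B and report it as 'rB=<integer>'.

m = 13500
d = (-12, 3);  v_rel = (-10, 0),  |v_rel|² = 100
v_rel×d = (-10)·(3) − (0)·(-12) = -30
since m = R²·100 − (-30)²:  R² = (900 + 13500) / 100 = 144
R = √144 = 12  ⇒  r_B = 12 − 6 = 6

rB=6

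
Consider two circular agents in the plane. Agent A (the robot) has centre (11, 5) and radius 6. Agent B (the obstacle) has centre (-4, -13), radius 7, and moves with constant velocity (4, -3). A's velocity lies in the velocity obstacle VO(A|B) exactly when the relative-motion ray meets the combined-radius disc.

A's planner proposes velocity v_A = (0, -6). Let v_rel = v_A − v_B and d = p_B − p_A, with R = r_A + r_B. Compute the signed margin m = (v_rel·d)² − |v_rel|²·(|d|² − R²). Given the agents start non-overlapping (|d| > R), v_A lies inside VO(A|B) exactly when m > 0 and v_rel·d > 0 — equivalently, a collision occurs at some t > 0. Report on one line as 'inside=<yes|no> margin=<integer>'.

d = (-15, -18),  |d|² = 549;  R = 6+7 = 13,  c = 549−13² = 380
v_rel = (-4, -3),  |v_rel|² = 25;  v_rel·d = (-4)·(-15) + (-3)·(-18) = 114
25·t² − 228·t + 380 = 0  ⇒  m = 114² − 25·380 = 3496
m = 3496 > 0,  v_rel·d = 114 > 0  ⇒  inside

inside=yes margin=3496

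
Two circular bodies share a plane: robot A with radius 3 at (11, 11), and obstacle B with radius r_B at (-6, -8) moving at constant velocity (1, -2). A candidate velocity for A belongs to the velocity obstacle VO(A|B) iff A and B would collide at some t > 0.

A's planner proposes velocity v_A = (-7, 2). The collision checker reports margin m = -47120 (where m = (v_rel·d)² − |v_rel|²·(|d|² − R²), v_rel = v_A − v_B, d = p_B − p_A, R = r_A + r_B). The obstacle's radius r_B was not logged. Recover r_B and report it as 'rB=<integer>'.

m = -47120
d = (-17, -19);  v_rel = (-8, 4),  |v_rel|² = 80
v_rel×d = (-8)·(-19) − (4)·(-17) = 220
since m = R²·80 − 220²:  R² = (48400 + -47120) / 80 = 16
R = √16 = 4  ⇒  r_B = 4 − 3 = 1

rB=1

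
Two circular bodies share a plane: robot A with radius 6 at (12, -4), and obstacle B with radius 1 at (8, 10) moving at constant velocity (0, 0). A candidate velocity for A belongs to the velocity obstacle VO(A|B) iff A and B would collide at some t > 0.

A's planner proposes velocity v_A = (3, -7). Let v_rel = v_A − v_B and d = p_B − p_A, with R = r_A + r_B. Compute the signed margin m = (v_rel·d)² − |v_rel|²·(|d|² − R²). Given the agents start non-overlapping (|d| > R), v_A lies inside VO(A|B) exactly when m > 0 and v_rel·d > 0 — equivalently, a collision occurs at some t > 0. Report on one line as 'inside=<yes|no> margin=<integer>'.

d = (-4, 14),  |d|² = 212;  R = 6+1 = 7,  c = 212−7² = 163
v_rel = (3, -7),  |v_rel|² = 58;  v_rel·d = (3)·(-4) + (-7)·(14) = -110
58·t² + 220·t + 163 = 0  ⇒  m = (-110)² − 58·163 = 2646
m = 2646 > 0,  v_rel·d = -110 < 0  ⇒  outside

inside=no margin=2646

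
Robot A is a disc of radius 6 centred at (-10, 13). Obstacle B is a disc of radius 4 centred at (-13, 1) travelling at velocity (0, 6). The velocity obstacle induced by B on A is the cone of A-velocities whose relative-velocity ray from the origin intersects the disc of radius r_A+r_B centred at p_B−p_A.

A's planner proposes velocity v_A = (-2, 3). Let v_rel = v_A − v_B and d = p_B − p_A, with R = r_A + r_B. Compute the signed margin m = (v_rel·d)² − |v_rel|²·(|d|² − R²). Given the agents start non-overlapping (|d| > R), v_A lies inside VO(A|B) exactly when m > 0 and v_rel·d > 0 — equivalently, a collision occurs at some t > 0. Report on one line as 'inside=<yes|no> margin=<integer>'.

d = (-3, -12),  |d|² = 153;  R = 6+4 = 10,  c = 153−10² = 53
v_rel = (-2, -3),  |v_rel|² = 13;  v_rel·d = (-2)·(-3) + (-3)·(-12) = 42
13·t² − 84·t + 53 = 0  ⇒  m = 42² − 13·53 = 1075
m = 1075 > 0,  v_rel·d = 42 > 0  ⇒  inside

inside=yes margin=1075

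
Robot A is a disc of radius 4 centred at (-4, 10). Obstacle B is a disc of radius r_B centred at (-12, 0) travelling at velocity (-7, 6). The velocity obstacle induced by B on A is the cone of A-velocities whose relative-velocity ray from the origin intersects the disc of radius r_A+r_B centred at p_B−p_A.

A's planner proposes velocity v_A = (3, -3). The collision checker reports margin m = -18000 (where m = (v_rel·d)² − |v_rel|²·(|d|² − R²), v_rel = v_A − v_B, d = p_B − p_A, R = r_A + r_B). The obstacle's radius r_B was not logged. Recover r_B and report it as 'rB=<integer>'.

m = -18000
d = (-8, -10);  v_rel = (10, -9),  |v_rel|² = 181
v_rel×d = (10)·(-10) − (-9)·(-8) = -172
since m = R²·181 − (-172)²:  R² = (29584 + -18000) / 181 = 64
R = √64 = 8  ⇒  r_B = 8 − 4 = 4

rB=4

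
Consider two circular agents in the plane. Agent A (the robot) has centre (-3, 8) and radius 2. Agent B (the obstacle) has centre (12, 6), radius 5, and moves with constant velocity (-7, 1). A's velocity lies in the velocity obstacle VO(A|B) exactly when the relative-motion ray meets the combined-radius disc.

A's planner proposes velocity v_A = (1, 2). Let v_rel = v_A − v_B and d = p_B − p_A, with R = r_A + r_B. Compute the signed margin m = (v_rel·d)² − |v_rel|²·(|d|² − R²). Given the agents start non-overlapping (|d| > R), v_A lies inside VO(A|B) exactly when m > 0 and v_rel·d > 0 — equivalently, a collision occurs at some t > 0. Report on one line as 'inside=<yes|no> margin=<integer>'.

d = (15, -2),  |d|² = 229;  R = 2+5 = 7,  c = 229−7² = 180
v_rel = (8, 1),  |v_rel|² = 65;  v_rel·d = (8)·(15) + (1)·(-2) = 118
65·t² − 236·t + 180 = 0  ⇒  m = 118² − 65·180 = 2224
m = 2224 > 0,  v_rel·d = 118 > 0  ⇒  inside

inside=yes margin=2224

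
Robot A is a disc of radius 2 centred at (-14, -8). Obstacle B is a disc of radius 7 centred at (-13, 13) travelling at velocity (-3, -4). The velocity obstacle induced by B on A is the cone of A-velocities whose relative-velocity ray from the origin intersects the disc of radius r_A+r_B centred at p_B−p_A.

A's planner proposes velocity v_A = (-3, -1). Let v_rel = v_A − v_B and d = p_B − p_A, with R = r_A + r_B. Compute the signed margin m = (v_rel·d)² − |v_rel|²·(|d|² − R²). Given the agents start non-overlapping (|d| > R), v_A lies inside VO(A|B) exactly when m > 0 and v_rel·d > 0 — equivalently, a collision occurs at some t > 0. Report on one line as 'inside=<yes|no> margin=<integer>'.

d = (1, 21),  |d|² = 442;  R = 2+7 = 9,  c = 442−9² = 361
v_rel = (0, 3),  |v_rel|² = 9;  v_rel·d = (0)·(1) + (3)·(21) = 63
9·t² − 126·t + 361 = 0  ⇒  m = 63² − 9·361 = 720
m = 720 > 0,  v_rel·d = 63 > 0  ⇒  inside

inside=yes margin=720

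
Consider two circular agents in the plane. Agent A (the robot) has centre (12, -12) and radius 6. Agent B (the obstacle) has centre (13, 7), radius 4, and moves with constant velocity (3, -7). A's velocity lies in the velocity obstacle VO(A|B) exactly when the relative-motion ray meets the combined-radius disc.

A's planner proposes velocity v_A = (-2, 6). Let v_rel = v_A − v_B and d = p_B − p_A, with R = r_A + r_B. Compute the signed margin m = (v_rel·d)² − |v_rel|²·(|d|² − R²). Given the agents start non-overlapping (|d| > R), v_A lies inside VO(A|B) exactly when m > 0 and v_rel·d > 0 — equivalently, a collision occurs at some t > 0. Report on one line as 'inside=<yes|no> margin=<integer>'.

d = (1, 19),  |d|² = 362;  R = 6+4 = 10,  c = 362−10² = 262
v_rel = (-5, 13),  |v_rel|² = 194;  v_rel·d = (-5)·(1) + (13)·(19) = 242
194·t² − 484·t + 262 = 0  ⇒  m = 242² − 194·262 = 7736
m = 7736 > 0,  v_rel·d = 242 > 0  ⇒  inside

inside=yes margin=7736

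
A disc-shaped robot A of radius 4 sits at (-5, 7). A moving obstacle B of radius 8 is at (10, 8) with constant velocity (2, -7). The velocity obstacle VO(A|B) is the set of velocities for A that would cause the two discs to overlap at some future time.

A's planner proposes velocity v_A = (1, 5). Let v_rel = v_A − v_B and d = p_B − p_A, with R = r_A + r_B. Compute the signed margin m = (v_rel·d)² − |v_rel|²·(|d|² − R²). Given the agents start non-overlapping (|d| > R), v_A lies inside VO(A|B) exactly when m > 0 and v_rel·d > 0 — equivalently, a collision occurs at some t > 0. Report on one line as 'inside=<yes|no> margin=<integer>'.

d = (15, 1),  |d|² = 226;  R = 4+8 = 12,  c = 226−12² = 82
v_rel = (-1, 12),  |v_rel|² = 145;  v_rel·d = (-1)·(15) + (12)·(1) = -3
145·t² + 6·t + 82 = 0  ⇒  m = (-3)² − 145·82 = -11881
m = -11881 < 0,  v_rel·d = -3 < 0  ⇒  outside

inside=no margin=-11881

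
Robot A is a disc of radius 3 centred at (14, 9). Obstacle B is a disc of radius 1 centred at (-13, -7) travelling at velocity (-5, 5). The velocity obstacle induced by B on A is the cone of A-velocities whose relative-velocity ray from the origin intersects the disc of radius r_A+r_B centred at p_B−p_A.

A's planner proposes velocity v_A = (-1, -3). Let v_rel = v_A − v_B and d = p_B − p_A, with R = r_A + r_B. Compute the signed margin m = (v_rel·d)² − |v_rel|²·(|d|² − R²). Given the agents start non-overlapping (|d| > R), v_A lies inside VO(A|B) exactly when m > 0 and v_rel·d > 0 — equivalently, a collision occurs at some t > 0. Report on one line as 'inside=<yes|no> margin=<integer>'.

d = (-27, -16),  |d|² = 985;  R = 3+1 = 4,  c = 985−4² = 969
v_rel = (4, -8),  |v_rel|² = 80;  v_rel·d = (4)·(-27) + (-8)·(-16) = 20
80·t² − 40·t + 969 = 0  ⇒  m = 20² − 80·969 = -77120
m = -77120 < 0,  v_rel·d = 20 > 0  ⇒  outside

inside=no margin=-77120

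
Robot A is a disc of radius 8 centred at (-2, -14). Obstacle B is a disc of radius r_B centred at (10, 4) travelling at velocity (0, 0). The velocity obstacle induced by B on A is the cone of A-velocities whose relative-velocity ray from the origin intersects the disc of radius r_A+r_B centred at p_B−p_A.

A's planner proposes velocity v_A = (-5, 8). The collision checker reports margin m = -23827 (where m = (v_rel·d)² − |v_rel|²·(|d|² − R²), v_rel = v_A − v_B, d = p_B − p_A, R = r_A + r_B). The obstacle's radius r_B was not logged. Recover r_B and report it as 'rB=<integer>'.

m = -23827
d = (12, 18);  v_rel = (-5, 8),  |v_rel|² = 89
v_rel×d = (-5)·(18) − (8)·(12) = -186
since m = R²·89 − (-186)²:  R² = (34596 + -23827) / 89 = 121
R = √121 = 11  ⇒  r_B = 11 − 8 = 3

rB=3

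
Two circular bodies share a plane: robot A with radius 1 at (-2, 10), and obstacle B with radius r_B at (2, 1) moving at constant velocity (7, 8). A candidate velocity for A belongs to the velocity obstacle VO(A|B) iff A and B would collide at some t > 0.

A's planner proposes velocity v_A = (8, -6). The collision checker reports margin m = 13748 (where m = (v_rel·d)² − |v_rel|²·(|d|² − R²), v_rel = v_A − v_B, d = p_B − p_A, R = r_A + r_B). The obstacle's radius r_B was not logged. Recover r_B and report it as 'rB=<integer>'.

m = 13748
d = (4, -9);  v_rel = (1, -14),  |v_rel|² = 197
v_rel×d = (1)·(-9) − (-14)·(4) = 47
since m = R²·197 − 47²:  R² = (2209 + 13748) / 197 = 81
R = √81 = 9  ⇒  r_B = 9 − 1 = 8

rB=8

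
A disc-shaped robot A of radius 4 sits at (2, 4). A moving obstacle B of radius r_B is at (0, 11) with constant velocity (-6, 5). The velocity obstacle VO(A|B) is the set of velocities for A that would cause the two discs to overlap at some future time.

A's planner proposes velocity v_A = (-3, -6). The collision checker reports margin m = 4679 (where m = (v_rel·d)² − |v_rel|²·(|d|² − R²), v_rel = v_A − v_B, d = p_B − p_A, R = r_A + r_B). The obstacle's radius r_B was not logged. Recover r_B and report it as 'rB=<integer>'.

m = 4679
d = (-2, 7);  v_rel = (3, -11),  |v_rel|² = 130
v_rel×d = (3)·(7) − (-11)·(-2) = -1
since m = R²·130 − (-1)²:  R² = (1 + 4679) / 130 = 36
R = √36 = 6  ⇒  r_B = 6 − 4 = 2

rB=2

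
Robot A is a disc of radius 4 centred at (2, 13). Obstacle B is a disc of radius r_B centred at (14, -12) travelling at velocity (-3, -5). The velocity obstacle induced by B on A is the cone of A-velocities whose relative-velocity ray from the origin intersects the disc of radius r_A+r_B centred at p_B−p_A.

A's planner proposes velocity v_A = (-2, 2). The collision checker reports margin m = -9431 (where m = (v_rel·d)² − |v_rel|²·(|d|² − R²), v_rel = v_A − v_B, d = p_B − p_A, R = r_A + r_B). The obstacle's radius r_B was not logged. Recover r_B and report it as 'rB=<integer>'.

m = -9431
d = (12, -25);  v_rel = (1, 7),  |v_rel|² = 50
v_rel×d = (1)·(-25) − (7)·(12) = -109
since m = R²·50 − (-109)²:  R² = (11881 + -9431) / 50 = 49
R = √49 = 7  ⇒  r_B = 7 − 4 = 3

rB=3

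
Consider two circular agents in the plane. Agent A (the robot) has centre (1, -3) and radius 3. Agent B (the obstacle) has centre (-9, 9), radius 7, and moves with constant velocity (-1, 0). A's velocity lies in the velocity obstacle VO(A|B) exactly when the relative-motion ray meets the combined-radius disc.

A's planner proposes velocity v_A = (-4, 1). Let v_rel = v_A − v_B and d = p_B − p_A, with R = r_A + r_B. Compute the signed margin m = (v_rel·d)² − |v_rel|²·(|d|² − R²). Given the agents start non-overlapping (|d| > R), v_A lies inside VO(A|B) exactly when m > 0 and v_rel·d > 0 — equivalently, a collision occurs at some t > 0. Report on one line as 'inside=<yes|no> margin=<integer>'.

d = (-10, 12),  |d|² = 244;  R = 3+7 = 10,  c = 244−10² = 144
v_rel = (-3, 1),  |v_rel|² = 10;  v_rel·d = (-3)·(-10) + (1)·(12) = 42
10·t² − 84·t + 144 = 0  ⇒  m = 42² − 10·144 = 324
m = 324 > 0,  v_rel·d = 42 > 0  ⇒  inside

inside=yes margin=324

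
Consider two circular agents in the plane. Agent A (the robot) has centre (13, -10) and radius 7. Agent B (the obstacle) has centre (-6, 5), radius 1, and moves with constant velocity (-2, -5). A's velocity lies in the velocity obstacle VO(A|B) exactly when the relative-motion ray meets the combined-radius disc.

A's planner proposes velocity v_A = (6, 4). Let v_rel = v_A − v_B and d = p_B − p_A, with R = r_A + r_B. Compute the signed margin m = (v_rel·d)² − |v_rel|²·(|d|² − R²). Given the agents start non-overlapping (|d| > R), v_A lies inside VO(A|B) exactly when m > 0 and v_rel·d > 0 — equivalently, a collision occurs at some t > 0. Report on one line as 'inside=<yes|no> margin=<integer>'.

d = (-19, 15),  |d|² = 586;  R = 7+1 = 8,  c = 586−8² = 522
v_rel = (8, 9),  |v_rel|² = 145;  v_rel·d = (8)·(-19) + (9)·(15) = -17
145·t² + 34·t + 522 = 0  ⇒  m = (-17)² − 145·522 = -75401
m = -75401 < 0,  v_rel·d = -17 < 0  ⇒  outside

inside=no margin=-75401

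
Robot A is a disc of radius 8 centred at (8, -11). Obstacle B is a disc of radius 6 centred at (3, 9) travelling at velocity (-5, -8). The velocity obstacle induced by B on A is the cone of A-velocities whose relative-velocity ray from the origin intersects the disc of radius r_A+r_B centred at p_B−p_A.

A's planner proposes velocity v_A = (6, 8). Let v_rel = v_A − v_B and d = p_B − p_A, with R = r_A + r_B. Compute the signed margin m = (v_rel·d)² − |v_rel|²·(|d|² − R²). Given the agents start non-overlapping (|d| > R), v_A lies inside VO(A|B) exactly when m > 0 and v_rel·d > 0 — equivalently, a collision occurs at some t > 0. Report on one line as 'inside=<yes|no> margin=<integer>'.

d = (-5, 20),  |d|² = 425;  R = 8+6 = 14,  c = 425−14² = 229
v_rel = (11, 16),  |v_rel|² = 377;  v_rel·d = (11)·(-5) + (16)·(20) = 265
377·t² − 530·t + 229 = 0  ⇒  m = 265² − 377·229 = -16108
m = -16108 < 0,  v_rel·d = 265 > 0  ⇒  outside

inside=no margin=-16108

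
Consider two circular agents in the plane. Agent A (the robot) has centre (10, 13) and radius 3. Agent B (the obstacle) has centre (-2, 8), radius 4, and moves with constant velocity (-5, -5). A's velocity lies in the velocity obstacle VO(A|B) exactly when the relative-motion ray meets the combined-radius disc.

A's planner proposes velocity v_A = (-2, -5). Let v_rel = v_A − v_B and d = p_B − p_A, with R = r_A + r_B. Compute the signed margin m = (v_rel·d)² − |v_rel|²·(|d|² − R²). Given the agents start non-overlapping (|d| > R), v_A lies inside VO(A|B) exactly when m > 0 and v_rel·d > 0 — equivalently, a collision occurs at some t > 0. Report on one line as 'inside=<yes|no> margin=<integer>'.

d = (-12, -5),  |d|² = 169;  R = 3+4 = 7,  c = 169−7² = 120
v_rel = (3, 0),  |v_rel|² = 9;  v_rel·d = (3)·(-12) + (0)·(-5) = -36
9·t² + 72·t + 120 = 0  ⇒  m = (-36)² − 9·120 = 216
m = 216 > 0,  v_rel·d = -36 < 0  ⇒  outside

inside=no margin=216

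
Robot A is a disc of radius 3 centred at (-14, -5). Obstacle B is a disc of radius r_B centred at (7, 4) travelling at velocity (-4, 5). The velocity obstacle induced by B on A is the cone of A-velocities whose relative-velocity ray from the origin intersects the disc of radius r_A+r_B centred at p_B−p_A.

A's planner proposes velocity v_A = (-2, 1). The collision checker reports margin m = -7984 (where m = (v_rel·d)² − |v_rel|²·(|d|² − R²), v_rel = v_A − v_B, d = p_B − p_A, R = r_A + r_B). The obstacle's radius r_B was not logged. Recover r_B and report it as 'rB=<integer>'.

m = -7984
d = (21, 9);  v_rel = (2, -4),  |v_rel|² = 20
v_rel×d = (2)·(9) − (-4)·(21) = 102
since m = R²·20 − 102²:  R² = (10404 + -7984) / 20 = 121
R = √121 = 11  ⇒  r_B = 11 − 3 = 8

rB=8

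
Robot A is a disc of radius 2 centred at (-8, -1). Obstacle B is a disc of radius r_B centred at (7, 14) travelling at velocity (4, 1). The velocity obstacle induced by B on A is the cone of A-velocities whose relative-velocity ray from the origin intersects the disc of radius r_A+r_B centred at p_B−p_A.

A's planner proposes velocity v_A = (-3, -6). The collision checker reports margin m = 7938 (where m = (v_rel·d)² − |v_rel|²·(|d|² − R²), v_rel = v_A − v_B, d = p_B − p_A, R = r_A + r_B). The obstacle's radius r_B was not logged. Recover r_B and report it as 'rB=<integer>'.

m = 7938
d = (15, 15);  v_rel = (-7, -7),  |v_rel|² = 98
v_rel×d = (-7)·(15) − (-7)·(15) = 0
since m = R²·98 − 0²:  R² = (0 + 7938) / 98 = 81
R = √81 = 9  ⇒  r_B = 9 − 2 = 7

rB=7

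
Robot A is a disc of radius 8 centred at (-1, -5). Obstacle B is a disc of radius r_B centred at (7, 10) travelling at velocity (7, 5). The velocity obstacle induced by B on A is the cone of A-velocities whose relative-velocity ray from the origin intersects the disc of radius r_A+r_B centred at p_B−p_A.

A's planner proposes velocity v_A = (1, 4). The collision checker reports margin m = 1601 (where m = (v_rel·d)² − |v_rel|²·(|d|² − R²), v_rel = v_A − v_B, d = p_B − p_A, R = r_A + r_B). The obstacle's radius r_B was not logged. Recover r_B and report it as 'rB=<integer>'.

m = 1601
d = (8, 15);  v_rel = (-6, -1),  |v_rel|² = 37
v_rel×d = (-6)·(15) − (-1)·(8) = -82
since m = R²·37 − (-82)²:  R² = (6724 + 1601) / 37 = 225
R = √225 = 15  ⇒  r_B = 15 − 8 = 7

rB=7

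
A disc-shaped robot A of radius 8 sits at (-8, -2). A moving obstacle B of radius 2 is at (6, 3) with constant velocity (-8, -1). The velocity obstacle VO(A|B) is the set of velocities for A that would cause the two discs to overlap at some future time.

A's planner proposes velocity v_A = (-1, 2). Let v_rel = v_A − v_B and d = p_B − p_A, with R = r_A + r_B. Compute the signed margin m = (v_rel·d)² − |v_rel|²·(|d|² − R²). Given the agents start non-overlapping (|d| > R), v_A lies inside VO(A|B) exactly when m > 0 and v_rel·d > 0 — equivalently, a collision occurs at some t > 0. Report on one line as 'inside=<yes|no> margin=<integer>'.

d = (14, 5),  |d|² = 221;  R = 8+2 = 10,  c = 221−10² = 121
v_rel = (7, 3),  |v_rel|² = 58;  v_rel·d = (7)·(14) + (3)·(5) = 113
58·t² − 226·t + 121 = 0  ⇒  m = 113² − 58·121 = 5751
m = 5751 > 0,  v_rel·d = 113 > 0  ⇒  inside

inside=yes margin=5751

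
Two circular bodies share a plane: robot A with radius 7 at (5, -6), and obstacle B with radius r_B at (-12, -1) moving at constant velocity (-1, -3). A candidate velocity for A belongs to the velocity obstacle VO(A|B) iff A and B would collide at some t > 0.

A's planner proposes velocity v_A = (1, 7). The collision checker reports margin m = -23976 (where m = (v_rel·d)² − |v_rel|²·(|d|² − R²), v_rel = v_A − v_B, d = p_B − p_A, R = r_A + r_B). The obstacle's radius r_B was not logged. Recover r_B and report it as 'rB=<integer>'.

m = -23976
d = (-17, 5);  v_rel = (2, 10),  |v_rel|² = 104
v_rel×d = (2)·(5) − (10)·(-17) = 180
since m = R²·104 − 180²:  R² = (32400 + -23976) / 104 = 81
R = √81 = 9  ⇒  r_B = 9 − 7 = 2

rB=2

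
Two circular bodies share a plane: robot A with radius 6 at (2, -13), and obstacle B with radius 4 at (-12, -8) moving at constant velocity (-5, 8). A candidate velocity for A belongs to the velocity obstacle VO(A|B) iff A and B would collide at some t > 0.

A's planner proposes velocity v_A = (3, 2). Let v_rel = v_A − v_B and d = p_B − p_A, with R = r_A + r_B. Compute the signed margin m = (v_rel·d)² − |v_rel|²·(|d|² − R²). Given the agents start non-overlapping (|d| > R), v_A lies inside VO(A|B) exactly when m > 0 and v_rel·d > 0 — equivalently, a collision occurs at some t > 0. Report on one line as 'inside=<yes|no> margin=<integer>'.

d = (-14, 5),  |d|² = 221;  R = 6+4 = 10,  c = 221−10² = 121
v_rel = (8, -6),  |v_rel|² = 100;  v_rel·d = (8)·(-14) + (-6)·(5) = -142
100·t² + 284·t + 121 = 0  ⇒  m = (-142)² − 100·121 = 8064
m = 8064 > 0,  v_rel·d = -142 < 0  ⇒  outside

inside=no margin=8064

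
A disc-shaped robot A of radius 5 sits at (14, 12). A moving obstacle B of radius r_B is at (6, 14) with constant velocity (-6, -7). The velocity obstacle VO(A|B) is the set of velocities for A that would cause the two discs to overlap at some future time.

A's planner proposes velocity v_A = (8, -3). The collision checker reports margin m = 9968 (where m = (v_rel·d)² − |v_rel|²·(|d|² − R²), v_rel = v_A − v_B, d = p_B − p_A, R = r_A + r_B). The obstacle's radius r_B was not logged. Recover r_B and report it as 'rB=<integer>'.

m = 9968
d = (-8, 2);  v_rel = (14, 4),  |v_rel|² = 212
v_rel×d = (14)·(2) − (4)·(-8) = 60
since m = R²·212 − 60²:  R² = (3600 + 9968) / 212 = 64
R = √64 = 8  ⇒  r_B = 8 − 5 = 3

rB=3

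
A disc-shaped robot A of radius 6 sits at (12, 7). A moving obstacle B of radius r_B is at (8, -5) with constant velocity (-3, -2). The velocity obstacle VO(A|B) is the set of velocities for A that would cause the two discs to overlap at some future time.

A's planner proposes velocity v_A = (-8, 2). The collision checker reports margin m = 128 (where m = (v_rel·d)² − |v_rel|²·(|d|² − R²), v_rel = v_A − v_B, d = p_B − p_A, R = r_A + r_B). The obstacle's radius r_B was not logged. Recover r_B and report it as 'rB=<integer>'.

m = 128
d = (-4, -12);  v_rel = (-5, 4),  |v_rel|² = 41
v_rel×d = (-5)·(-12) − (4)·(-4) = 76
since m = R²·41 − 76²:  R² = (5776 + 128) / 41 = 144
R = √144 = 12  ⇒  r_B = 12 − 6 = 6

rB=6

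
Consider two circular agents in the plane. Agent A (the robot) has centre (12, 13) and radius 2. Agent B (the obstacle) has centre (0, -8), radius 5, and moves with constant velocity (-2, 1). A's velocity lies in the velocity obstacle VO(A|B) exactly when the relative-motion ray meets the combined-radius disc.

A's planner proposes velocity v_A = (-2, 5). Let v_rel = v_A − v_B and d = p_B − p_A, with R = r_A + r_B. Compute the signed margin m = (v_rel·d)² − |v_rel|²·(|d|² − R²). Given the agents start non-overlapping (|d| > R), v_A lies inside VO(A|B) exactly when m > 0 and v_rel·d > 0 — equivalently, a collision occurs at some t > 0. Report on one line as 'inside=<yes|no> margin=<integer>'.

d = (-12, -21),  |d|² = 585;  R = 2+5 = 7,  c = 585−7² = 536
v_rel = (0, 4),  |v_rel|² = 16;  v_rel·d = (0)·(-12) + (4)·(-21) = -84
16·t² + 168·t + 536 = 0  ⇒  m = (-84)² − 16·536 = -1520
m = -1520 < 0,  v_rel·d = -84 < 0  ⇒  outside

inside=no margin=-1520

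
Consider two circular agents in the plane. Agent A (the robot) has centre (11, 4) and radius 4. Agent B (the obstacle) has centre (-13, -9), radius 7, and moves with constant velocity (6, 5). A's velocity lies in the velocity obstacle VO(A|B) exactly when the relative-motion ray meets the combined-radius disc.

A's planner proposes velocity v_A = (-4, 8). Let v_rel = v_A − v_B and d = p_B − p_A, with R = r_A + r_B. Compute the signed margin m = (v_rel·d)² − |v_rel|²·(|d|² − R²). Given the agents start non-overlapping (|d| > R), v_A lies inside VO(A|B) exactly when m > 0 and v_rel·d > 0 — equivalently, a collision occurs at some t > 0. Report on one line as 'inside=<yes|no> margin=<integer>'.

d = (-24, -13),  |d|² = 745;  R = 4+7 = 11,  c = 745−11² = 624
v_rel = (-10, 3),  |v_rel|² = 109;  v_rel·d = (-10)·(-24) + (3)·(-13) = 201
109·t² − 402·t + 624 = 0  ⇒  m = 201² − 109·624 = -27615
m = -27615 < 0,  v_rel·d = 201 > 0  ⇒  outside

inside=no margin=-27615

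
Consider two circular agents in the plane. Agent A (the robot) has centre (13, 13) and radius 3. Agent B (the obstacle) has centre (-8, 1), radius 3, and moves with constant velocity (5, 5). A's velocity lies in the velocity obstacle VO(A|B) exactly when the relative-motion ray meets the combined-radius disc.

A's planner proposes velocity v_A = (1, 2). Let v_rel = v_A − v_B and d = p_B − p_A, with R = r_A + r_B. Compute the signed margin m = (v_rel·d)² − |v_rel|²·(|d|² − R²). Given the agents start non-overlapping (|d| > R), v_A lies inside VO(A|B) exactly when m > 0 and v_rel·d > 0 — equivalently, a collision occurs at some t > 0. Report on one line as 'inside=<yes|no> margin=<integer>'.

d = (-21, -12),  |d|² = 585;  R = 3+3 = 6,  c = 585−6² = 549
v_rel = (-4, -3),  |v_rel|² = 25;  v_rel·d = (-4)·(-21) + (-3)·(-12) = 120
25·t² − 240·t + 549 = 0  ⇒  m = 120² − 25·549 = 675
m = 675 > 0,  v_rel·d = 120 > 0  ⇒  inside

inside=yes margin=675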